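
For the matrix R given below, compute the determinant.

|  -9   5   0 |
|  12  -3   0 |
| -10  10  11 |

-363

Expand along column 3:
  + 11 · |-9 5; 12 -3| = 11·(27 − 60) = -363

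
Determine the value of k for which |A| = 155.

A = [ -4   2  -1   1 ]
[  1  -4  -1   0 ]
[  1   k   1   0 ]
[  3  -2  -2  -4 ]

Expanding along the row containing k, det(A) is linear in k: det(A) = (19)·k + (-16).
Set (19)·k + (-16) = 155  ⇒  (19)·k = 171  ⇒  k = 9.

9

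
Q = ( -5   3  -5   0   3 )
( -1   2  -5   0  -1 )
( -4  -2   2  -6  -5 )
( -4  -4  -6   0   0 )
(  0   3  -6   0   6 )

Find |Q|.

det(Q) = 6984

Expand along column 4 (it has 4 zeros):
  − (-6) · M_34   where M_34 = det([-5 3 -5 3; -1 2 -5 -1; -4 -4 -6 0; 0 3 -6 6]) = 1164
det = (-1)·(-6)·(1164) = 6984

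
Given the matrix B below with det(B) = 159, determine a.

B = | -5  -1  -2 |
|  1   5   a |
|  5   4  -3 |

Expanding along the row containing a, det(B) is linear in a: det(B) = (15)·a + (114).
Set (15)·a + (114) = 159  ⇒  (15)·a = 45  ⇒  a = 3.

a = 3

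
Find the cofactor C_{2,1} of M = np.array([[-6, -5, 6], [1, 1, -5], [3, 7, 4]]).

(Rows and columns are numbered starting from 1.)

62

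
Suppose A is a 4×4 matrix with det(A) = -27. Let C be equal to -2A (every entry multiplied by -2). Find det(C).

For a 4×4 matrix, det(-2A) = (-2)^4·det(A) = 16·det(A).
det(C) = (16)·(-27) = -432

-432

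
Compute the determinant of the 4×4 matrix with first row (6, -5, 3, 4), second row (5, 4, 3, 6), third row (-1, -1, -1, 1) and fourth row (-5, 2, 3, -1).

Expand along row 1:
  + (6) · M_11   where M_11 = det([4 3 6; -1 -1 1; 2 3 -1]) = -11
  − (-5) · M_12   where M_12 = det([5 3 6; -1 -1 1; -5 3 -1]) = -76
  + (3) · M_13   where M_13 = det([5 4 6; -1 -1 1; -5 2 -1]) = -71
  − (4) · M_14   where M_14 = det([5 4 3; -1 -1 -1; -5 2 3]) = 6
det = (+1)·(6)·(-11) + (-1)·(-5)·(-76) + (+1)·(3)·(-71) + (-1)·(4)·(6) = -683

The determinant is -683.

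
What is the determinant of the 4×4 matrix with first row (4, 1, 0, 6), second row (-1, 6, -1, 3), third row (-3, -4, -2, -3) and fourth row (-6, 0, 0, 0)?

Expand along row 4 (it has 3 zeros):
  − (-6) · M_41   where M_41 = det([1 0 6; 6 -1 3; -4 -2 -3]) = -87
det = (-1)·(-6)·(-87) = -522

-522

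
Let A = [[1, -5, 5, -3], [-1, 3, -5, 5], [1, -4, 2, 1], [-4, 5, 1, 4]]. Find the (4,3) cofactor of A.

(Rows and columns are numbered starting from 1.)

Delete row 4 and column 3; the remaining 3×3 submatrix is [1 -5 -3; -1 3 5; 1 -4 1].
Its determinant is -10.
The cofactor carries sign (−1)^(4+3) = −1, so C_{4,3} = −(-10) = 10.

The cofactor is 10.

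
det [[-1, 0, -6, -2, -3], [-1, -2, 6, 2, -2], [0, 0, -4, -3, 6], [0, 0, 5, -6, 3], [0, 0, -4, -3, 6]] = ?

The matrix is block upper-triangular with a 2×2 block and a 3×3 block on the diagonal, so its determinant equals the product of the determinants of the diagonal blocks.
det of the 2×2 block = 2
det of the 3×3 block = 0
det = (2)·(0) = 0

The determinant is 0.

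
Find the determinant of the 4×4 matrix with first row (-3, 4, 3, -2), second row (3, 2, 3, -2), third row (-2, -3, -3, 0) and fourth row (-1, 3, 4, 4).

Expand along row 3 (it has 1 zero):
  + (-2) · M_31   where M_31 = det([4 3 -2; 2 3 -2; 3 4 4]) = 40
  − (-3) · M_32   where M_32 = det([-3 3 -2; 3 3 -2; -1 4 4]) = -120
  + (-3) · M_33   where M_33 = det([-3 4 -2; 3 2 -2; -1 3 4]) = -104
det = (+1)·(-2)·(40) + (-1)·(-3)·(-120) + (+1)·(-3)·(-104) = -128

-128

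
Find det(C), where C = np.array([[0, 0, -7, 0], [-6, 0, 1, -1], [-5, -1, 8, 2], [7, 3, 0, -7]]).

Expand along row 1 (it has 3 zeros):
  + (-7) · M_13   where M_13 = det([-6 0 -1; -5 -1 2; 7 3 -7]) = 2
det = (+1)·(-7)·(2) = -14

The determinant is -14.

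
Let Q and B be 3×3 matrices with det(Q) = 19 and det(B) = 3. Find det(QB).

det(QB) = 57

det(QB) = det(Q)·det(B) = (19)·(3) = 57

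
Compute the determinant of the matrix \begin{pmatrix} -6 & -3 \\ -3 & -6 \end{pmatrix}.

det = (-6)·(-6) − (-3)·(-3) = 36 − 9 = 27

27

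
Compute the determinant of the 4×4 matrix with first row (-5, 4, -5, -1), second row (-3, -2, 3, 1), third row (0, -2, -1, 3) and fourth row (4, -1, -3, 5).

-210

Expand along row 3 (it has 1 zero):
  − (-2) · M_32   where M_32 = det([-5 -5 -1; -3 3 1; 4 -3 5]) = -182
  + (-1) · M_33   where M_33 = det([-5 4 -1; -3 -2 1; 4 -1 5]) = 110
  − (3) · M_34   where M_34 = det([-5 4 -5; -3 -2 3; 4 -1 -3]) = -88
det = (-1)·(-2)·(-182) + (+1)·(-1)·(110) + (-1)·(3)·(-88) = -210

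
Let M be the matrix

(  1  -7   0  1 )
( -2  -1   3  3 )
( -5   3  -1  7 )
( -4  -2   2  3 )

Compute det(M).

det(M) = -413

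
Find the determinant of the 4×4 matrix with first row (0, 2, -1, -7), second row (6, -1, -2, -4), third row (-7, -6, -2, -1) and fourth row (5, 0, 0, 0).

Expand along row 4 (it has 3 zeros):
  − (5) · M_41   where M_41 = det([2 -1 -7; -1 -2 -4; -6 -2 -1]) = 35
det = (-1)·(5)·(35) = -175

-175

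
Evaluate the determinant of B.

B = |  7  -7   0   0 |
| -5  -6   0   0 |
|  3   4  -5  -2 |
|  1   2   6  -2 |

The determinant is -1694.

B is block lower-triangular with a 2×2 block and a 2×2 block on the diagonal, so its determinant equals the product of the determinants of the diagonal blocks.
det of the 2×2 block = -77
det of the 2×2 block = 22
det = (-77)·(22) = -1694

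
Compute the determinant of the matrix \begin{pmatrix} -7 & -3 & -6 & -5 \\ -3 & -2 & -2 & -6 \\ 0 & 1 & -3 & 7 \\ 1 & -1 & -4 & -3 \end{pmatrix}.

Expand along row 3 (it has 1 zero):
  − (1) · M_32   where M_32 = det([-7 -6 -5; -3 -2 -6; 1 -4 -3]) = 146
  + (-3) · M_33   where M_33 = det([-7 -3 -5; -3 -2 -6; 1 -1 -3]) = 20
  − (7) · M_34   where M_34 = det([-7 -3 -6; -3 -2 -2; 1 -1 -4]) = -30
det = (-1)·(1)·(146) + (+1)·(-3)·(20) + (-1)·(7)·(-30) = 4

4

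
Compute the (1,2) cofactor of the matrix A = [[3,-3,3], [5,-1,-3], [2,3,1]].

Delete row 1 and column 2; the remaining 2×2 submatrix is [5 -3; 2 1].
Its determinant is 5·1 − (-3)·2 = 11.
The cofactor carries sign (−1)^(1+2) = −1, so C_{1,2} = −(11) = -11.

-11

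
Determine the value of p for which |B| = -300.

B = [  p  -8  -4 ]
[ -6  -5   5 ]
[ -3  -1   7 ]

Expanding along the row containing p, det(B) is linear in p: det(B) = (-30)·p + (-180).
Set (-30)·p + (-180) = -300  ⇒  (-30)·p = -120  ⇒  p = 4.

p = 4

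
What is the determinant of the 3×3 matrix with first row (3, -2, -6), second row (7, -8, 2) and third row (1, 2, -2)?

Expand along column 1:
  + 3 · |-8 2; 2 -2| = 3·(16 − 4) = 36
  − 7 · |-2 -6; 2 -2| = −7·(4 − (-12)) = -112
  + 1 · |-2 -6; -8 2| = 1·(-4 − 48) = -52
Sum: (36) + (-112) + (-52) = -128

-128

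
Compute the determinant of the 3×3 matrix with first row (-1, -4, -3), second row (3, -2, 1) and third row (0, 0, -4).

Expand along row 3:
  + (-4) · |-1 -4; 3 -2| = (-4)·(2 − (-12)) = -56

-56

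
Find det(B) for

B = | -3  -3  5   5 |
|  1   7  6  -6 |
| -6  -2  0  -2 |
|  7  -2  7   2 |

Expand along row 3 (it has 1 zero):
  + (-6) · M_31   where M_31 = det([-3 5 5; 7 6 -6; -2 7 2]) = 133
  − (-2) · M_32   where M_32 = det([-3 5 5; 1 6 -6; 7 7 2]) = -557
  − (-2) · M_34   where M_34 = det([-3 -3 5; 1 7 6; 7 -2 7]) = -543
det = (+1)·(-6)·(133) + (-1)·(-2)·(-557) + (-1)·(-2)·(-543) = -2998

|B| = -2998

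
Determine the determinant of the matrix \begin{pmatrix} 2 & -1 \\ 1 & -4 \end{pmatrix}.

The determinant is -7.

det = 2·(-4) − (-1)·1 = -8 − (-1) = -7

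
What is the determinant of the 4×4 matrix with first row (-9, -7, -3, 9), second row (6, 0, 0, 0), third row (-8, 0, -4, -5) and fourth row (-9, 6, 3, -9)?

Expand along row 2 (it has 3 zeros):
  − (6) · M_21   where M_21 = det([-7 -3 9; 0 -4 -5; 6 3 -9]) = -51
det = (-1)·(6)·(-51) = 306

306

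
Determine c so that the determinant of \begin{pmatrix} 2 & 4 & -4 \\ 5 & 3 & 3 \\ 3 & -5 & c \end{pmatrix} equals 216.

Expanding along the column containing c, det(M) is linear in c: det(M) = (-14)·c + (202).
Set (-14)·c + (202) = 216  ⇒  (-14)·c = 14  ⇒  c = -1.

-1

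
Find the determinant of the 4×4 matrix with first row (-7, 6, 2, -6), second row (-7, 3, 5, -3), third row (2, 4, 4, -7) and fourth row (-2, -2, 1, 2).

-207

Expand along row 1:
  + (-7) · M_11   where M_11 = det([3 5 -3; 4 4 -7; -2 1 2]) = 39
  − (6) · M_12   where M_12 = det([-7 5 -3; 2 4 -7; -2 1 2]) = -85
  + (2) · M_13   where M_13 = det([-7 3 -3; 2 4 -7; -2 -2 2]) = 60
  − (-6) · M_14   where M_14 = det([-7 3 5; 2 4 4; -2 -2 1]) = -94
det = (+1)·(-7)·(39) + (-1)·(6)·(-85) + (+1)·(2)·(60) + (-1)·(-6)·(-94) = -207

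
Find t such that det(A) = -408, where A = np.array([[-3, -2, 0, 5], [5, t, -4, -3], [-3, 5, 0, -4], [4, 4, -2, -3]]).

0

Expanding along the column containing t, det(A) is linear in t: det(A) = (54)·t + (-408).
Set (54)·t + (-408) = -408  ⇒  (54)·t = 0  ⇒  t = 0.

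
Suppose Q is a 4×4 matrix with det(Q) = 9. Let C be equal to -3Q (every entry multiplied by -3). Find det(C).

For a 4×4 matrix, det(-3Q) = (-3)^4·det(Q) = 81·det(Q).
det(C) = (81)·(9) = 729

The determinant is 729.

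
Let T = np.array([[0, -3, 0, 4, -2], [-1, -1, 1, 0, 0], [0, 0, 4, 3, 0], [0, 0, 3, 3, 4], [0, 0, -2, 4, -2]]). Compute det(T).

The determinant is 282.

T is block upper-triangular with a 2×2 block and a 3×3 block on the diagonal, so its determinant equals the product of the determinants of the diagonal blocks.
det of the 2×2 block = -3
det of the 3×3 block = -94
det = (-3)·(-94) = 282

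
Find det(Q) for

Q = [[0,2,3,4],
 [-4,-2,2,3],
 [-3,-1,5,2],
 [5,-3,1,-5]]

Expand along row 1 (it has 1 zero):
  − (2) · M_12   where M_12 = det([-4 2 3; -3 5 2; 5 1 -5]) = 14
  + (3) · M_13   where M_13 = det([-4 -2 3; -3 -1 2; 5 -3 -5]) = 8
  − (4) · M_14   where M_14 = det([-4 -2 2; -3 -1 5; 5 -3 1]) = -84
det = (-1)·(2)·(14) + (+1)·(3)·(8) + (-1)·(4)·(-84) = 332

det(Q) = 332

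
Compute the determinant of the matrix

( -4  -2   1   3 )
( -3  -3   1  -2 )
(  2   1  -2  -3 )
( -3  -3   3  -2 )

18

Expand along row 1:
  + (-4) · M_11   where M_11 = det([-3 1 -2; 1 -2 -3; -3 3 -2]) = -22
  − (-2) · M_12   where M_12 = det([-3 1 -2; 2 -2 -3; -3 3 -2]) = -26
  + (1) · M_13   where M_13 = det([-3 -3 -2; 2 1 -3; -3 -3 -2]) = 0
  − (3) · M_14   where M_14 = det([-3 -3 1; 2 1 -2; -3 -3 3]) = 6
det = (+1)·(-4)·(-22) + (-1)·(-2)·(-26) + (+1)·(1)·(0) + (-1)·(3)·(6) = 18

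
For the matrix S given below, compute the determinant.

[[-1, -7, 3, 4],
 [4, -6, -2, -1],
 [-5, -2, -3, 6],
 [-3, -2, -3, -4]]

Expand along row 1:
  + (-1) · M_11   where M_11 = det([-6 -2 -1; -2 -3 6; -2 -3 -4]) = -140
  − (-7) · M_12   where M_12 = det([4 -2 -1; -5 -3 6; -3 -3 -4]) = 190
  + (3) · M_13   where M_13 = det([4 -6 -1; -5 -2 6; -3 -2 -4]) = 304
  − (4) · M_14   where M_14 = det([4 -6 -2; -5 -2 -3; -3 -2 -3]) = 28
det = (+1)·(-1)·(-140) + (-1)·(-7)·(190) + (+1)·(3)·(304) + (-1)·(4)·(28) = 2270

2270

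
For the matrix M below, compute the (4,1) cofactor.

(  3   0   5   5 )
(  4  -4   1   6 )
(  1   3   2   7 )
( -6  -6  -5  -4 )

Delete row 4 and column 1; the remaining 3×3 submatrix is [0 5 5; -4 1 6; 3 2 7].
Its determinant is 175.
The cofactor carries sign (−1)^(4+1) = −1, so C_{4,1} = −(175) = -175.

-175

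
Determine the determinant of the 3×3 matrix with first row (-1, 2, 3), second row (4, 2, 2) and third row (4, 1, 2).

Expand along row 1:
  + (-1) · |2 2; 1 2| = (-1)·(4 − 2) = -2
  − 2 · |4 2; 4 2| = −2·(8 − 8) = 0
  + 3 · |4 2; 4 1| = 3·(4 − 8) = -12
Sum: (-2) + (0) + (-12) = -14

-14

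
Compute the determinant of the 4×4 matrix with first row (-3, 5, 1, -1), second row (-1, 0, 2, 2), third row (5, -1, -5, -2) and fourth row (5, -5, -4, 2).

Expand along row 2 (it has 1 zero):
  − (-1) · M_21   where M_21 = det([5 1 -1; -1 -5 -2; -5 -4 2]) = -57
  − (2) · M_23   where M_23 = det([-3 5 -1; 5 -1 -2; 5 -5 2]) = -44
  + (2) · M_24   where M_24 = det([-3 5 1; 5 -1 -5; 5 -5 -4]) = 18
det = (-1)·(-1)·(-57) + (-1)·(2)·(-44) + (+1)·(2)·(18) = 67

The determinant is 67.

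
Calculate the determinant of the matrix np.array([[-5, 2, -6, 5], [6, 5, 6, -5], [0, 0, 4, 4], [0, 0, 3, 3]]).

The determinant is 0.

The matrix is block upper-triangular with a 2×2 block and a 2×2 block on the diagonal, so its determinant equals the product of the determinants of the diagonal blocks.
det of the 2×2 block = -37
det of the 2×2 block = 0
det = (-37)·(0) = 0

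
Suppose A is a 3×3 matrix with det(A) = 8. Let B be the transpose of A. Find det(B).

8

det(Aᵀ) = det(A).
det(B) = (1)·(8) = 8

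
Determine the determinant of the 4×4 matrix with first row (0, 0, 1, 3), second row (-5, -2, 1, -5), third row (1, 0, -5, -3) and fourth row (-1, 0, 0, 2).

28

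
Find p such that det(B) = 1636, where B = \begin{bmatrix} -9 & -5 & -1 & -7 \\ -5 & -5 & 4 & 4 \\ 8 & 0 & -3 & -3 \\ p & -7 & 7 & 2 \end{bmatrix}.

p = -7

Expanding along the row containing p, det(B) is linear in p: det(B) = (90)·p + (2266).
Set (90)·p + (2266) = 1636  ⇒  (90)·p = -630  ⇒  p = -7.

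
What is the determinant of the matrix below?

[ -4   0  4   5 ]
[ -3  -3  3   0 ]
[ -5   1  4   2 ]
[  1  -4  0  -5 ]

51

Expand along row 1 (it has 1 zero):
  + (-4) · M_11   where M_11 = det([-3 3 0; 1 4 2; -4 0 -5]) = 51
  + (4) · M_13   where M_13 = det([-3 -3 0; -5 1 2; 1 -4 -5]) = 60
  − (5) · M_14   where M_14 = det([-3 -3 3; -5 1 4; 1 -4 0]) = -3
det = (+1)·(-4)·(51) + (+1)·(4)·(60) + (-1)·(5)·(-3) = 51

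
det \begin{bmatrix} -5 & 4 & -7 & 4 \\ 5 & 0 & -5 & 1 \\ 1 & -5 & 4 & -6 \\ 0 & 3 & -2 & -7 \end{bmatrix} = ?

The determinant is -2143.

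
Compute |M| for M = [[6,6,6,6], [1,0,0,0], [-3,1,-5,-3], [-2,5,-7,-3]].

0

Expand along row 2 (it has 3 zeros):
  − (1) · M_21   where M_21 = det([6 6 6; 1 -5 -3; 5 -7 -3]) = 0
det = (-1)·(1)·(0) = 0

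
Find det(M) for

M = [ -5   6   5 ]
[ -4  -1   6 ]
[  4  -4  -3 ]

Expand along row 1:
  + (-5) · |-1 6; -4 -3| = (-5)·(3 − (-24)) = -135
  − 6 · |-4 6; 4 -3| = −6·(12 − 24) = 72
  + 5 · |-4 -1; 4 -4| = 5·(16 − (-4)) = 100
Sum: (-135) + (72) + (100) = 37

37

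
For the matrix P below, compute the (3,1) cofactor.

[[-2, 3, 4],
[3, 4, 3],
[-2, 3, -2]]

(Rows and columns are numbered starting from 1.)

The cofactor is -7.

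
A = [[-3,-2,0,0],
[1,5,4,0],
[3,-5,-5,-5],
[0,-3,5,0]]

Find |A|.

-505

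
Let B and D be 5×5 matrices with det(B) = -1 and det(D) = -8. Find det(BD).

det(BD) = det(B)·det(D) = (-1)·(-8) = 8

8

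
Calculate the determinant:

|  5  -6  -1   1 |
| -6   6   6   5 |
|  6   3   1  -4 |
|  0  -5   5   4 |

Expand along row 4 (it has 1 zero):
  + (-5) · M_42   where M_42 = det([5 -1 1; -6 6 5; 6 1 -4]) = -193
  − (5) · M_43   where M_43 = det([5 -6 1; -6 6 5; 6 3 -4]) = -285
  + (4) · M_44   where M_44 = det([5 -6 -1; -6 6 6; 6 3 1]) = -258
det = (+1)·(-5)·(-193) + (-1)·(5)·(-285) + (+1)·(4)·(-258) = 1358

The determinant is 1358.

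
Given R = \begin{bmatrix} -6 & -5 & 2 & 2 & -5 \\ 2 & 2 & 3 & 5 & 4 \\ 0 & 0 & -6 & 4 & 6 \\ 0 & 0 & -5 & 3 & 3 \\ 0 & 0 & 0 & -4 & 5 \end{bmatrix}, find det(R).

R is block upper-triangular with a 2×2 block and a 3×3 block on the diagonal, so its determinant equals the product of the determinants of the diagonal blocks.
det of the 2×2 block = -2
det of the 3×3 block = 58
det = (-2)·(58) = -116

-116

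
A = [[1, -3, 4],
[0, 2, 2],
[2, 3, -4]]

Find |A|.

det(A) = -42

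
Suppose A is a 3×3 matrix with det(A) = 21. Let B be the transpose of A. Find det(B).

det(Aᵀ) = det(A).
det(B) = (1)·(21) = 21

|B| = 21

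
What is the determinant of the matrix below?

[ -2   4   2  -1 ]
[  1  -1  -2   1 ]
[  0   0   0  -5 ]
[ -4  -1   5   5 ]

The determinant is 80.

Expand along row 3 (it has 3 zeros):
  − (-5) · M_34   where M_34 = det([-2 4 2; 1 -1 -2; -4 -1 5]) = 16
det = (-1)·(-5)·(16) = 80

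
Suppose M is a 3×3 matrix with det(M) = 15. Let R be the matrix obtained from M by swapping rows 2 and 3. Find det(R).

The determinant is -15.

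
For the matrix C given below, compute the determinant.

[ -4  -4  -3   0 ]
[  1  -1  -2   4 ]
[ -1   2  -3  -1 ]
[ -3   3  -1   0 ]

|C| = -332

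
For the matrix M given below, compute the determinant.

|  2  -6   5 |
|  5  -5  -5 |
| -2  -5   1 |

Expand along column 1:
  + 2 · |-5 -5; -5 1| = 2·(-5 − 25) = -60
  − 5 · |-6 5; -5 1| = −5·(-6 − (-25)) = -95
  + (-2) · |-6 5; -5 -5| = (-2)·(30 − (-25)) = -110
Sum: (-60) + (-95) + (-110) = -265

|M| = -265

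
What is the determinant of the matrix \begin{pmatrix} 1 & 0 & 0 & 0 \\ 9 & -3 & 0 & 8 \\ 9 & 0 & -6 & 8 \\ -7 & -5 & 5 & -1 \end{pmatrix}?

Expand along row 1 (it has 3 zeros):
  + (1) · M_11   where M_11 = det([-3 0 8; 0 -6 8; -5 5 -1]) = -138
det = (+1)·(1)·(-138) = -138

-138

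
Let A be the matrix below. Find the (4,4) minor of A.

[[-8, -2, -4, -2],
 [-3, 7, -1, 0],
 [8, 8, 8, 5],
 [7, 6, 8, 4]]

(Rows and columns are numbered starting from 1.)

-224

Delete row 4 and column 4; the remaining 3×3 submatrix is [-8 -2 -4; -3 7 -1; 8 8 8].
Its determinant is -224.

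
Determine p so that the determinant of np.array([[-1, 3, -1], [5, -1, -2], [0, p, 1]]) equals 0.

Expanding along the row containing p, det(M) is linear in p: det(M) = (-7)·p + (-14).
Set (-7)·p + (-14) = 0  ⇒  (-7)·p = 14  ⇒  p = -2.

-2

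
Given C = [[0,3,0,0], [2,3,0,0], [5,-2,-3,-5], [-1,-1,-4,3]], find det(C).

C is block lower-triangular with a 2×2 block and a 2×2 block on the diagonal, so its determinant equals the product of the determinants of the diagonal blocks.
det of the 2×2 block = -6
det of the 2×2 block = -29
det = (-6)·(-29) = 174

|C| = 174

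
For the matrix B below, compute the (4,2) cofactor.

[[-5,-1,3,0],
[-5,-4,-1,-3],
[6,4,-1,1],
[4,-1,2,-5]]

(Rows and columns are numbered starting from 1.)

The cofactor is -19.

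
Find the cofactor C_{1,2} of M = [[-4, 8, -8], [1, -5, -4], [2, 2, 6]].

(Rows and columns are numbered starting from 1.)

-14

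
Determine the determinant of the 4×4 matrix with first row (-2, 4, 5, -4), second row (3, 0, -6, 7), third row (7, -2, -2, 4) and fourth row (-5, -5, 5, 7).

-2385

Expand along row 2 (it has 1 zero):
  − (3) · M_21   where M_21 = det([4 5 -4; -2 -2 4; -5 5 7]) = -86
  − (-6) · M_23   where M_23 = det([-2 4 -4; 7 -2 4; -5 -5 7]) = -108
  + (7) · M_24   where M_24 = det([-2 4 5; 7 -2 -2; -5 -5 5]) = -285
det = (-1)·(3)·(-86) + (-1)·(-6)·(-108) + (+1)·(7)·(-285) = -2385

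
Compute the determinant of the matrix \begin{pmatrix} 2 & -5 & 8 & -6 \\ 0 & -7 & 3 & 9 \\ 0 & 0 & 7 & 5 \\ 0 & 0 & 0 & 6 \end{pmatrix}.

The determinant is -588.

The matrix is upper triangular, so the determinant is the product of the diagonal entries:
det = (2) · (-7) · (7) · (6) = -588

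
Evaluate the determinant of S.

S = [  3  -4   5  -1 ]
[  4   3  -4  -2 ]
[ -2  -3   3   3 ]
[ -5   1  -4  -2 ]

The determinant is 232.

Expand along row 1:
  + (3) · M_11   where M_11 = det([3 -4 -2; -3 3 3; 1 -4 -2]) = 12
  − (-4) · M_12   where M_12 = det([4 -4 -2; -2 3 3; -5 -4 -2]) = 54
  + (5) · M_13   where M_13 = det([4 3 -2; -2 -3 3; -5 1 -2]) = -11
  − (-1) · M_14   where M_14 = det([4 3 -4; -2 -3 3; -5 1 -4]) = 35
det = (+1)·(3)·(12) + (-1)·(-4)·(54) + (+1)·(5)·(-11) + (-1)·(-1)·(35) = 232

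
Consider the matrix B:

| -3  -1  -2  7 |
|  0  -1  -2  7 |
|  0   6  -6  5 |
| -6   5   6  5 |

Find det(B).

Expand along column 1 (it has 2 zeros):
  + (-3) · M_11   where M_11 = det([-1 -2 7; 6 -6 5; 5 6 5]) = 532
  − (-6) · M_41   where M_41 = det([-1 -2 7; -1 -2 7; 6 -6 5]) = 0
det = (+1)·(-3)·(532) + (-1)·(-6)·(0) = -1596

-1596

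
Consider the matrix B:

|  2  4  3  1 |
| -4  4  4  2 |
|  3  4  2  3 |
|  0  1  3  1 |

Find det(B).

-126

Expand along row 4 (it has 1 zero):
  + (1) · M_42   where M_42 = det([2 3 1; -4 4 2; 3 2 3]) = 50
  − (3) · M_43   where M_43 = det([2 4 1; -4 4 2; 3 4 3]) = 52
  + (1) · M_44   where M_44 = det([2 4 3; -4 4 4; 3 4 2]) = -20
det = (+1)·(1)·(50) + (-1)·(3)·(52) + (+1)·(1)·(-20) = -126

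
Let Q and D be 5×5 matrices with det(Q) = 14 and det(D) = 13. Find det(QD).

det(QD) = det(Q)·det(D) = (14)·(13) = 182

182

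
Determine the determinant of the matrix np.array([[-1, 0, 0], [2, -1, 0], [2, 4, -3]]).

The matrix is lower triangular, so the determinant is the product of the diagonal entries:
det = (-1) · (-1) · (-3) = -3

The determinant is -3.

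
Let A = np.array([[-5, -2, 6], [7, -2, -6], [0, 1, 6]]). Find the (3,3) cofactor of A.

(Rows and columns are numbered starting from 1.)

Delete row 3 and column 3; the remaining 2×2 submatrix is [-5 -2; 7 -2].
Its determinant is (-5)·(-2) − (-2)·7 = 24.
The cofactor carries sign (−1)^(3+3) = +1, so C_{3,3} = +(24) = 24.

24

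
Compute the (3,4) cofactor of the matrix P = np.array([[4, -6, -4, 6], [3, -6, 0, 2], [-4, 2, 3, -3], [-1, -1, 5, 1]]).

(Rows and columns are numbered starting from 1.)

-6

Delete row 3 and column 4; the remaining 3×3 submatrix is [4 -6 -4; 3 -6 0; -1 -1 5].
Its determinant is 6.
The cofactor carries sign (−1)^(3+4) = −1, so C_{3,4} = −(6) = -6.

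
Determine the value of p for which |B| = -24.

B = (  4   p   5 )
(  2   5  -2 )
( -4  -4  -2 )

p = -1

Expanding along the column containing p, det(B) is linear in p: det(B) = (12)·p + (-12).
Set (12)·p + (-12) = -24  ⇒  (12)·p = -12  ⇒  p = -1.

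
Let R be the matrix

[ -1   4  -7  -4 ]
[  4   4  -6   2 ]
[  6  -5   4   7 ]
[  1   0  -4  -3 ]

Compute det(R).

-168

Expand along row 4 (it has 1 zero):
  − (1) · M_41   where M_41 = det([4 -7 -4; 4 -6 2; -5 4 7]) = 122
  − (-4) · M_43   where M_43 = det([-1 4 -4; 4 4 2; 6 -5 7]) = 74
  + (-3) · M_44   where M_44 = det([-1 4 -7; 4 4 -6; 6 -5 4]) = 114
det = (-1)·(1)·(122) + (-1)·(-4)·(74) + (+1)·(-3)·(114) = -168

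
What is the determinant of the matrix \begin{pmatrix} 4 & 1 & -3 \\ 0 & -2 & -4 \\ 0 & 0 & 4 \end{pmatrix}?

The matrix is upper triangular, so the determinant is the product of the diagonal entries:
det = (4) · (-2) · (4) = -32

-32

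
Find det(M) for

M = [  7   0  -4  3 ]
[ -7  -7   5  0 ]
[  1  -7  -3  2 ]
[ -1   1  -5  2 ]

|M| = 860

Expand along row 1 (it has 1 zero):
  + (7) · M_11   where M_11 = det([-7 5 0; -7 -3 2; 1 -5 2]) = 52
  + (-4) · M_13   where M_13 = det([-7 -7 0; 1 -7 2; -1 1 2]) = 140
  − (3) · M_14   where M_14 = det([-7 -7 5; 1 -7 -3; -1 1 -5]) = -352
det = (+1)·(7)·(52) + (+1)·(-4)·(140) + (-1)·(3)·(-352) = 860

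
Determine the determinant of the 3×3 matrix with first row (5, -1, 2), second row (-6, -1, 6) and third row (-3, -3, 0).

The determinant is 138.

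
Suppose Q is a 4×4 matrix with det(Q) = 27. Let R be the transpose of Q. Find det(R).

det(R) = 27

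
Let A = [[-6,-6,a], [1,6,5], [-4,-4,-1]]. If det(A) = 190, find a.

Expanding along the row containing a, det(A) is linear in a: det(A) = (20)·a + (30).
Set (20)·a + (30) = 190  ⇒  (20)·a = 160  ⇒  a = 8.

8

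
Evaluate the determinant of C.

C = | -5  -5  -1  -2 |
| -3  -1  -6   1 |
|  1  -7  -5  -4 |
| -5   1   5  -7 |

|C| = -2132

Expand along row 1:
  + (-5) · M_11   where M_11 = det([-1 -6 1; -7 -5 -4; 1 5 -7]) = 233
  − (-5) · M_12   where M_12 = det([-3 -6 1; 1 -5 -4; -5 5 -7]) = -347
  + (-1) · M_13   where M_13 = det([-3 -1 1; 1 -7 -4; -5 1 -7]) = -220
  − (-2) · M_14   where M_14 = det([-3 -1 -6; 1 -7 -5; -5 1 5]) = 274
det = (+1)·(-5)·(233) + (-1)·(-5)·(-347) + (+1)·(-1)·(-220) + (-1)·(-2)·(274) = -2132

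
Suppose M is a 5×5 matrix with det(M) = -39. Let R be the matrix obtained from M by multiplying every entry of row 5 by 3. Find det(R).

-117

Scaling one row by 3 multiplies the determinant by 3.
det(R) = (3)·(-39) = -117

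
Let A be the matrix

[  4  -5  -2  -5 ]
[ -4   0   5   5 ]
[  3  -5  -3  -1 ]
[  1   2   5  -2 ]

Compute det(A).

Expand along row 2 (it has 1 zero):
  − (-4) · M_21   where M_21 = det([-5 -2 -5; -5 -3 -1; 2 5 -2]) = 64
  − (5) · M_23   where M_23 = det([4 -5 -5; 3 -5 -1; 1 2 -2]) = -32
  + (5) · M_24   where M_24 = det([4 -5 -2; 3 -5 -3; 1 2 5]) = -8
det = (-1)·(-4)·(64) + (-1)·(5)·(-32) + (+1)·(5)·(-8) = 376

The determinant is 376.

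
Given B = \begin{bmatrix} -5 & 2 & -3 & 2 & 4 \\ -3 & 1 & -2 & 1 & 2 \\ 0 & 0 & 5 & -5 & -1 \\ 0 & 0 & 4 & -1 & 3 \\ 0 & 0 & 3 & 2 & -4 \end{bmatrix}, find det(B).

B is block upper-triangular with a 2×2 block and a 3×3 block on the diagonal, so its determinant equals the product of the determinants of the diagonal blocks.
det of the 2×2 block = 1
det of the 3×3 block = -146
det = (1)·(-146) = -146

-146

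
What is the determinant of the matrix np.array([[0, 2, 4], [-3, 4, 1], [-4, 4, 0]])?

The determinant is 8.

Expand along row 1:
  − 2 · |-3 1; -4 0| = −2·(0 − (-4)) = -8
  + 4 · |-3 4; -4 4| = 4·(-12 − (-16)) = 16
Sum: (-8) + (16) = 8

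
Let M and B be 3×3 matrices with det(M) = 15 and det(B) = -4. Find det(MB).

|MB| = -60

det(MB) = det(M)·det(B) = (15)·(-4) = -60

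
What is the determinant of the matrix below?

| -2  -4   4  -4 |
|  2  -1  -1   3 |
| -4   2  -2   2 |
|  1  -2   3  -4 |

0

Expand along row 1:
  + (-2) · M_11   where M_11 = det([-1 -1 3; 2 -2 2; -2 3 -4]) = 0
  − (-4) · M_12   where M_12 = det([2 -1 3; -4 -2 2; 1 3 -4]) = -12
  + (4) · M_13   where M_13 = det([2 -1 3; -4 2 2; 1 -2 -4]) = 24
  − (-4) · M_14   where M_14 = det([2 -1 -1; -4 2 -2; 1 -2 3]) = -12
det = (+1)·(-2)·(0) + (-1)·(-4)·(-12) + (+1)·(4)·(24) + (-1)·(-4)·(-12) = 0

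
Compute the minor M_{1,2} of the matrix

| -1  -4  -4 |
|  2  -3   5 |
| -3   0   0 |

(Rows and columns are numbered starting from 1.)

Delete row 1 and column 2; the remaining 2×2 submatrix is [2 5; -3 0].
Its determinant is 2·0 − 5·(-3) = 15.

15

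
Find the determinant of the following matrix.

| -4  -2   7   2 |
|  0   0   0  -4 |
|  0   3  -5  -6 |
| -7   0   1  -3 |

Expand along row 2 (it has 3 zeros):
  + (-4) · M_24   where M_24 = det([-4 -2 7; 0 3 -5; -7 0 1]) = 65
det = (+1)·(-4)·(65) = -260

The determinant is -260.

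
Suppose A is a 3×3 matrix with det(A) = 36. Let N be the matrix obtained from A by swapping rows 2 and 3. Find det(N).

Swapping two rows multiplies the determinant by −1.
det(N) = (-1)·(36) = -36

det(N) = -36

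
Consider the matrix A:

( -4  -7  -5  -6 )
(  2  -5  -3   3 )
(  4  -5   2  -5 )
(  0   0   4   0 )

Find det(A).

Expand along row 4 (it has 3 zeros):
  − (4) · M_43   where M_43 = det([-4 -7 -6; 2 -5 3; 4 -5 -5]) = -374
det = (-1)·(4)·(-374) = 1496

det(A) = 1496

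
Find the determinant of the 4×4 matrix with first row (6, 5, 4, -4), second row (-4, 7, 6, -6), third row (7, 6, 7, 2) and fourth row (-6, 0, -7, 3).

3470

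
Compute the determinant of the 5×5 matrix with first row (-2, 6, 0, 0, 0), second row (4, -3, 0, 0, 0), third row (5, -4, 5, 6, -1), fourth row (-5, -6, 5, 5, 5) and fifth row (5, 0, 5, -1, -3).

The matrix is block lower-triangular with a 2×2 block and a 3×3 block on the diagonal, so its determinant equals the product of the determinants of the diagonal blocks.
det of the 2×2 block = -18
det of the 3×3 block = 220
det = (-18)·(220) = -3960

The determinant is -3960.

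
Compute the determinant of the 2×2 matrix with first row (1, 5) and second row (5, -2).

det = 1·(-2) − 5·5 = -2 − 25 = -27

-27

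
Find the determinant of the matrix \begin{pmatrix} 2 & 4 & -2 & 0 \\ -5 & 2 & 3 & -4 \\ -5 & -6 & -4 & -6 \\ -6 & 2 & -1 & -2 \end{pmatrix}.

-1056

Expand along row 1 (it has 1 zero):
  + (2) · M_11   where M_11 = det([2 3 -4; -6 -4 -6; 2 -1 -2]) = -124
  − (4) · M_12   where M_12 = det([-5 3 -4; -5 -4 -6; -6 -1 -2]) = 144
  + (-2) · M_13   where M_13 = det([-5 2 -4; -5 -6 -6; -6 2 -2]) = 116
det = (+1)·(2)·(-124) + (-1)·(4)·(144) + (+1)·(-2)·(116) = -1056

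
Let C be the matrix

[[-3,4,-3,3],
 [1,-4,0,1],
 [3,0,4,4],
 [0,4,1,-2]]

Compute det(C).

Expand along row 2 (it has 1 zero):
  − (1) · M_21   where M_21 = det([4 -3 3; 0 4 4; 4 1 -2]) = -144
  + (-4) · M_22   where M_22 = det([-3 -3 3; 3 4 4; 0 1 -2]) = 27
  + (1) · M_24   where M_24 = det([-3 4 -3; 3 0 4; 0 4 1]) = 0
det = (-1)·(1)·(-144) + (+1)·(-4)·(27) + (+1)·(1)·(0) = 36

36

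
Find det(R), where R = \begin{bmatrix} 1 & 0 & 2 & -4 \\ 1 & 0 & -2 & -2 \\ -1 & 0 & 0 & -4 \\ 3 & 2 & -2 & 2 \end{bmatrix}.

det(R) = 56

Expand along column 2 (it has 3 zeros):
  + (2) · M_42   where M_42 = det([1 2 -4; 1 -2 -2; -1 0 -4]) = 28
det = (+1)·(2)·(28) = 56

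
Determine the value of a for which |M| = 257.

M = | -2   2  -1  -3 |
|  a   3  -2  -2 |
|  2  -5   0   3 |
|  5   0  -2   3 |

a = 8

Expanding along the row containing a, det(M) is linear in a: det(M) = (33)·a + (-7).
Set (33)·a + (-7) = 257  ⇒  (33)·a = 264  ⇒  a = 8.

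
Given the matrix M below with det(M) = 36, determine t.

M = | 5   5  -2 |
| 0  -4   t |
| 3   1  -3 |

0

Expanding along the column containing t, det(M) is linear in t: det(M) = (10)·t + (36).
Set (10)·t + (36) = 36  ⇒  (10)·t = 0  ⇒  t = 0.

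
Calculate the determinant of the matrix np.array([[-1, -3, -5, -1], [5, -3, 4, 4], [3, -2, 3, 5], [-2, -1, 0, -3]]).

Expand along row 4 (it has 1 zero):
  − (-2) · M_41   where M_41 = det([-3 -5 -1; -3 4 4; -2 3 5]) = -58
  + (-1) · M_42   where M_42 = det([-1 -5 -1; 5 4 4; 3 3 5]) = 54
  + (-3) · M_44   where M_44 = det([-1 -3 -5; 5 -3 4; 3 -2 3]) = 15
det = (-1)·(-2)·(-58) + (+1)·(-1)·(54) + (+1)·(-3)·(15) = -215

-215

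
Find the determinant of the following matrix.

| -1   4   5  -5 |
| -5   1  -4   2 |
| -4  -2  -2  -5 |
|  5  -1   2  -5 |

Expand along row 1:
  + (-1) · M_11   where M_11 = det([1 -4 2; -2 -2 -5; -1 2 -5]) = 28
  − (4) · M_12   where M_12 = det([-5 -4 2; -4 -2 -5; 5 2 -5]) = 84
  + (5) · M_13   where M_13 = det([-5 1 2; -4 -2 -5; 5 -1 -5]) = -42
  − (-5) · M_14   where M_14 = det([-5 1 -4; -4 -2 -2; 5 -1 2]) = -28
det = (+1)·(-1)·(28) + (-1)·(4)·(84) + (+1)·(5)·(-42) + (-1)·(-5)·(-28) = -714

-714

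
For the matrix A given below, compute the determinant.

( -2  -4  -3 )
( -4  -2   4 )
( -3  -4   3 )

Expand along row 1:
  + (-2) · |-2 4; -4 3| = (-2)·(-6 − (-16)) = -20
  − (-4) · |-4 4; -3 3| = −(-4)·(-12 − (-12)) = 0
  + (-3) · |-4 -2; -3 -4| = (-3)·(16 − 6) = -30
Sum: (-20) + (0) + (-30) = -50

-50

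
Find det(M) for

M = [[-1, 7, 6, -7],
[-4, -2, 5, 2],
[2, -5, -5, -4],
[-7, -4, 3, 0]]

-1623

Expand along row 4 (it has 1 zero):
  − (-7) · M_41   where M_41 = det([7 6 -7; -2 5 2; -5 -5 -4]) = -423
  + (-4) · M_42   where M_42 = det([-1 6 -7; -4 5 2; 2 -5 -4]) = -132
  − (3) · M_43   where M_43 = det([-1 7 -7; -4 -2 2; 2 -5 -4]) = -270
det = (-1)·(-7)·(-423) + (+1)·(-4)·(-132) + (-1)·(3)·(-270) = -1623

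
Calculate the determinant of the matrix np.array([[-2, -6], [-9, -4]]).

-46

det = (-2)·(-4) − (-6)·(-9) = 8 − 54 = -46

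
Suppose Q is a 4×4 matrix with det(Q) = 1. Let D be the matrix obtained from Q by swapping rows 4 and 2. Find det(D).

-1

Swapping two rows multiplies the determinant by −1.
det(D) = (-1)·(1) = -1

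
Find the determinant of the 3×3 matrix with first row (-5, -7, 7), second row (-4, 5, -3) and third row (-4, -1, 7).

Expand along row 1:
  + (-5) · |5 -3; -1 7| = (-5)·(35 − 3) = -160
  − (-7) · |-4 -3; -4 7| = −(-7)·(-28 − 12) = -280
  + 7 · |-4 5; -4 -1| = 7·(4 − (-20)) = 168
Sum: (-160) + (-280) + (168) = -272

The determinant is -272.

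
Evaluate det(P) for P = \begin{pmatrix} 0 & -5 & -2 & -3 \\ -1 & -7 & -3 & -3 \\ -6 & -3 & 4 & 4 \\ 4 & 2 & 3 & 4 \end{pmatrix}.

-253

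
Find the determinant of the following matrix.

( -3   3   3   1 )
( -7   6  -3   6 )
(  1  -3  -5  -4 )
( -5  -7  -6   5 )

The determinant is 1645.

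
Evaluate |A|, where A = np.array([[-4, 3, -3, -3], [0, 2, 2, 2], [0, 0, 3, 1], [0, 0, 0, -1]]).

24

A is upper triangular, so det(A) is the product of the diagonal entries:
det = (-4) · (2) · (3) · (-1) = 24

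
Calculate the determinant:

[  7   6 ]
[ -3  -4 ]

det = 7·(-4) − 6·(-3) = -28 − (-18) = -10

-10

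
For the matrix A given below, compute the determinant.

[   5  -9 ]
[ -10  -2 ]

-100

det(A) = 5·(-2) − (-9)·(-10) = -10 − 90 = -100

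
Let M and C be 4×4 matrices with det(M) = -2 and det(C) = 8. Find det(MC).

-16

det(MC) = det(M)·det(C) = (-2)·(8) = -16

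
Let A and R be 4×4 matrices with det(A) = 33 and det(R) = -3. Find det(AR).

det(AR) = det(A)·det(R) = (33)·(-3) = -99

The determinant is -99.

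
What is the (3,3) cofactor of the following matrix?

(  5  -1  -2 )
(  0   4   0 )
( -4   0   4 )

The cofactor is 20.

Delete row 3 and column 3; the remaining 2×2 submatrix is [5 -1; 0 4].
Its determinant is 5·4 − (-1)·0 = 20.
The cofactor carries sign (−1)^(3+3) = +1, so C_{3,3} = +(20) = 20.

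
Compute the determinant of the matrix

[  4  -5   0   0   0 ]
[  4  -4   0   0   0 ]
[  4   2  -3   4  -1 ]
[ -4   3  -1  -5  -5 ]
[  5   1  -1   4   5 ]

The determinant is 256.

The matrix is block lower-triangular with a 2×2 block and a 3×3 block on the diagonal, so its determinant equals the product of the determinants of the diagonal blocks.
det of the 2×2 block = 4
det of the 3×3 block = 64
det = (4)·(64) = 256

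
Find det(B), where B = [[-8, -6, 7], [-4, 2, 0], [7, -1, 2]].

The determinant is -150.

Expand along column 3:
  + 7 · |-4 2; 7 -1| = 7·(4 − 14) = -70
  + 2 · |-8 -6; -4 2| = 2·(-16 − 24) = -80
Sum: (-70) + (-80) = -150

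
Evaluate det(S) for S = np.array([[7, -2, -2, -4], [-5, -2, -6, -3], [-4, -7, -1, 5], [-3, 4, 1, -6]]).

|S| = 2207

Expand along row 1:
  + (7) · M_11   where M_11 = det([-2 -6 -3; -7 -1 5; 4 1 -6]) = 139
  − (-2) · M_12   where M_12 = det([-5 -6 -3; -4 -1 5; -3 1 -6]) = 250
  + (-2) · M_13   where M_13 = det([-5 -2 -3; -4 -7 5; -3 4 -6]) = 79
  − (-4) · M_14   where M_14 = det([-5 -2 -6; -4 -7 -1; -3 4 1]) = 223
det = (+1)·(7)·(139) + (-1)·(-2)·(250) + (+1)·(-2)·(79) + (-1)·(-4)·(223) = 2207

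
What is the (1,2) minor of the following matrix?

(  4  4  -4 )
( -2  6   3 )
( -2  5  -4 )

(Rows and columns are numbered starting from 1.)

Delete row 1 and column 2; the remaining 2×2 submatrix is [-2 3; -2 -4].
Its determinant is (-2)·(-4) − 3·(-2) = 14.

14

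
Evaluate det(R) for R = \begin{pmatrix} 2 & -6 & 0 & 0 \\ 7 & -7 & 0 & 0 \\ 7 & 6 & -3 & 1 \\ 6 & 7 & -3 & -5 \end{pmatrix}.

|R| = 504

R is block lower-triangular with a 2×2 block and a 2×2 block on the diagonal, so its determinant equals the product of the determinants of the diagonal blocks.
det of the 2×2 block = 28
det of the 2×2 block = 18
det = (28)·(18) = 504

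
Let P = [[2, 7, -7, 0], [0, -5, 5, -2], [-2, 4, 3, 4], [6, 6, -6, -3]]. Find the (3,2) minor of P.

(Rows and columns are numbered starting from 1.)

30

Delete row 3 and column 2; the remaining 3×3 submatrix is [2 -7 0; 0 5 -2; 6 -6 -3].
Its determinant is 30.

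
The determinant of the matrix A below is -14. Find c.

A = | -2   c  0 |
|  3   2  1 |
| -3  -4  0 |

Expanding along the column containing c, det(A) is linear in c: det(A) = (-3)·c + (-8).
Set (-3)·c + (-8) = -14  ⇒  (-3)·c = -6  ⇒  c = 2.

2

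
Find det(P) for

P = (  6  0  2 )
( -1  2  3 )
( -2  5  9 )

|P| = 16

Expand along row 1:
  + 6 · |2 3; 5 9| = 6·(18 − 15) = 18
  + 2 · |-1 2; -2 5| = 2·(-5 − (-4)) = -2
Sum: (18) + (-2) = 16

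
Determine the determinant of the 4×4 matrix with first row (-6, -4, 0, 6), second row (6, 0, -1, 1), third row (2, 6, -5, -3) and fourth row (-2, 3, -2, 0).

Expand along row 1 (it has 1 zero):
  + (-6) · M_11   where M_11 = det([0 -1 1; 6 -5 -3; 3 -2 0]) = 12
  − (-4) · M_12   where M_12 = det([6 -1 1; 2 -5 -3; -2 -2 0]) = -56
  − (6) · M_14   where M_14 = det([6 0 -1; 2 6 -5; -2 3 -2]) = 0
det = (+1)·(-6)·(12) + (-1)·(-4)·(-56) + (-1)·(6)·(0) = -296

-296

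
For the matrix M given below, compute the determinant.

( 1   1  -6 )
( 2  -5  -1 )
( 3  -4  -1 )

The determinant is -42.

Expand along column 1:
  + 1 · |-5 -1; -4 -1| = 1·(5 − 4) = 1
  − 2 · |1 -6; -4 -1| = −2·(-1 − 24) = 50
  + 3 · |1 -6; -5 -1| = 3·(-1 − 30) = -93
Sum: (1) + (50) + (-93) = -42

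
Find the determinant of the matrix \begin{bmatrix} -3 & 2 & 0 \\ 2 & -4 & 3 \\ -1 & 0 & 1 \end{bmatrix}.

2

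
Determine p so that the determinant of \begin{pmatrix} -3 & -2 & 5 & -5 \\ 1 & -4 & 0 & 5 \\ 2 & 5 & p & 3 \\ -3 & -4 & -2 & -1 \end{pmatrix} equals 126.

-8

Expanding along the row containing p, det(B) is linear in p: det(B) = (36)·p + (414).
Set (36)·p + (414) = 126  ⇒  (36)·p = -288  ⇒  p = -8.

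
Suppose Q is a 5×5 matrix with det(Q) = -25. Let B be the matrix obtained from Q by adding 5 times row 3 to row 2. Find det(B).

-25

Adding a multiple of one row to another leaves the determinant unchanged.
det(B) = (1)·(-25) = -25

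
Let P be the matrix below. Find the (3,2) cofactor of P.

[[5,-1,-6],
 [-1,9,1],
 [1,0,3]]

Delete row 3 and column 2; the remaining 2×2 submatrix is [5 -6; -1 1].
Its determinant is 5·1 − (-6)·(-1) = -1.
The cofactor carries sign (−1)^(3+2) = −1, so C_{3,2} = −(-1) = 1.

1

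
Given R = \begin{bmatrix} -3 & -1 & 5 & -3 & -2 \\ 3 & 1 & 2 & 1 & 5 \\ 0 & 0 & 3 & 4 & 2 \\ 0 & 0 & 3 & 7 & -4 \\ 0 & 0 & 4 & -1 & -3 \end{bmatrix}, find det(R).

R is block upper-triangular with a 2×2 block and a 3×3 block on the diagonal, so its determinant equals the product of the determinants of the diagonal blocks.
det of the 2×2 block = 0
det of the 3×3 block = -165
det = (0)·(-165) = 0

det(R) = 0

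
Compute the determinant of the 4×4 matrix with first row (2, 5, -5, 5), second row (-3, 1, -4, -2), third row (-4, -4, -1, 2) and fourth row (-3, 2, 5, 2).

The determinant is -1593.

Expand along row 1:
  + (2) · M_11   where M_11 = det([1 -4 -2; -4 -1 2; 2 5 2]) = -24
  − (5) · M_12   where M_12 = det([-3 -4 -2; -4 -1 2; -3 5 2]) = 74
  + (-5) · M_13   where M_13 = det([-3 1 -2; -4 -4 2; -3 2 2]) = 78
  − (5) · M_14   where M_14 = det([-3 1 -4; -4 -4 -1; -3 2 5]) = 157
det = (+1)·(2)·(-24) + (-1)·(5)·(74) + (+1)·(-5)·(78) + (-1)·(5)·(157) = -1593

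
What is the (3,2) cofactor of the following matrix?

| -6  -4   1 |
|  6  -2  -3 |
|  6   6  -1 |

Delete row 3 and column 2; the remaining 2×2 submatrix is [-6 1; 6 -3].
Its determinant is (-6)·(-3) − 1·6 = 12.
The cofactor carries sign (−1)^(3+2) = −1, so C_{3,2} = −(12) = -12.

-12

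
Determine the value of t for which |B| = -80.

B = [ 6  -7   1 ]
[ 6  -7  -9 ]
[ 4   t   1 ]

Expanding along the row containing t, det(B) is linear in t: det(B) = (60)·t + (280).
Set (60)·t + (280) = -80  ⇒  (60)·t = -360  ⇒  t = -6.

t = -6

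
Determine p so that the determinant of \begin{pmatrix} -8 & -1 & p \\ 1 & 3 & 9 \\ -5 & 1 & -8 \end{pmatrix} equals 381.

Expanding along the column containing p, det(A) is linear in p: det(A) = (16)·p + (301).
Set (16)·p + (301) = 381  ⇒  (16)·p = 80  ⇒  p = 5.

p = 5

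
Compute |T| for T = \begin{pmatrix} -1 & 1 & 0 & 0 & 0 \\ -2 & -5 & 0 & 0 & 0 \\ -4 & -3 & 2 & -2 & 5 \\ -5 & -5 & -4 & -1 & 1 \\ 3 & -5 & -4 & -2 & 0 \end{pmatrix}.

The determinant is 224.

T is block lower-triangular with a 2×2 block and a 3×3 block on the diagonal, so its determinant equals the product of the determinants of the diagonal blocks.
det of the 2×2 block = 7
det of the 3×3 block = 32
det = (7)·(32) = 224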